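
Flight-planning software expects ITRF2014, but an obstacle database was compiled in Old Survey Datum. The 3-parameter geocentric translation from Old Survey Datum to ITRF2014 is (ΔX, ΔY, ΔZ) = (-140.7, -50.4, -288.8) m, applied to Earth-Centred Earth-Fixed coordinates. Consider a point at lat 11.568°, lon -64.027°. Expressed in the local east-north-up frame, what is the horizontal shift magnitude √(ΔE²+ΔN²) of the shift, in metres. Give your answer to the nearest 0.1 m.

At φ = 11.568°, λ = -64.027°: sin φ = 0.200531, cos φ = 0.979687, sin λ = -0.899001, cos λ = 0.437948.
ΔE = −sin λ·ΔX + cos λ·ΔY = −(-0.899001)·(-140.7) + (0.437948)·(-50.4) = -148.56 m.
ΔN = −sin φ cos λ·ΔX − sin φ sin λ·ΔY + cos φ·ΔZ = −(0.200531)(0.437948)(-140.7) − (0.200531)(-0.899001)(-50.4) + (0.979687)(-288.8) = -279.66 m.
Horizontal magnitude = √(ΔE² + ΔN²) = √((-148.56)² + (-279.66)²) = 316.67 m.

316.7 m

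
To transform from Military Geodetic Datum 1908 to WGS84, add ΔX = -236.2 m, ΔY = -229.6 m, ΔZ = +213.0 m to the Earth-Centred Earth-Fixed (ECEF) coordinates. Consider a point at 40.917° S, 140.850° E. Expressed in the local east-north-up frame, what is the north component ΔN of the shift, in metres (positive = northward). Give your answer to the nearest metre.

The local north axis is (−sin φ cos λ, −sin φ sin λ, cos φ), giving ΔN = 119.971 − 94.943 + 160.955 = 185.98 m.

ΔN = 186 m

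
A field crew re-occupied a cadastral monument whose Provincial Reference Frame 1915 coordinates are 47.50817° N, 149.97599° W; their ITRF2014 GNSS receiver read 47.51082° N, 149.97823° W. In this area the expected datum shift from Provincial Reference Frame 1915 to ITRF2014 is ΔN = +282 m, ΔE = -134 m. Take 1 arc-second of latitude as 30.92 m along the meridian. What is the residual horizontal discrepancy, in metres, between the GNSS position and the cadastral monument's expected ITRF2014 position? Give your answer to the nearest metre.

37 m

Observed coordinate differences: Δφ = +0.00265°, Δλ = -0.00224°.
Converting to metres (1° lat = 111312 m, cos φ = 0.675485): observed ΔN = 295.0 m, observed ΔE = -168.4 m.
Subtracting the expected shift leaves a residual of 295.0 − (282) = 13.0 m north and -168.4 − (-134) = -34.4 m east.
Residual distance = √(13.0² + (-34.4)²) = 36.8 m.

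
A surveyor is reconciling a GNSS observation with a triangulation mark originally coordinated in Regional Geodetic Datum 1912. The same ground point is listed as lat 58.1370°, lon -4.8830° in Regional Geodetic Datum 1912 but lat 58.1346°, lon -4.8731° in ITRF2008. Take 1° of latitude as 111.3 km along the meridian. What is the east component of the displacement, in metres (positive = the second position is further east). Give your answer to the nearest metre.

ΔE = 582 m

Δφ = 58.1346° − 58.1370° = -0.0024°; Δλ = -4.8731° − -4.8830° = +0.0099°.
ΔN = Δφ × 111300 = -267.1 m; ΔE = Δλ × 111300 × cos(58.1370°) = +0.0099 × 111300 × 0.527890 = 581.7 m.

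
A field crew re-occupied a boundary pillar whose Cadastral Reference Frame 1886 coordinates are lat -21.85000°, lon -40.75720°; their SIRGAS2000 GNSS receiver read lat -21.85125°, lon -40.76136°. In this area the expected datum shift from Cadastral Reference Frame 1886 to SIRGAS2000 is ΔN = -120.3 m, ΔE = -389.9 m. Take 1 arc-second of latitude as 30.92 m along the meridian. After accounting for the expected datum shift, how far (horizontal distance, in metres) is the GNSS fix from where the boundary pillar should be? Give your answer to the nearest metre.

44 m

Observed coordinate differences: Δφ = -0.00125°, Δλ = -0.00416°.
Converting to metres (1° lat = 111312 m, cos φ = 0.928161): observed ΔN = -139.1 m, observed ΔE = -429.8 m.
Subtracting the expected shift leaves a residual of -139.1 − (-120.3) = -18.8 m north and -429.8 − (-389.9) = -39.9 m east.
Residual distance = √((-18.8)² + (-39.9)²) = 44.1 m.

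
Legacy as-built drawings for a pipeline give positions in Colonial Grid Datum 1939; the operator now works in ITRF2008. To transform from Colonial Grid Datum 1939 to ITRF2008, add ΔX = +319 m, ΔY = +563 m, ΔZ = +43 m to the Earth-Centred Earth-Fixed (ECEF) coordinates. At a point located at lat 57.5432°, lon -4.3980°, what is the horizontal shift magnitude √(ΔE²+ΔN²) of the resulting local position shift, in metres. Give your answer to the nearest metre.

622 m

The local east axis at (φ, λ) is (−sin λ, cos λ, 0), so ΔE = −sin(-4.3980°)·319 + cos(-4.3980°)·563 = 585.80 m.
The local north axis is (−sin φ cos λ, −sin φ sin λ, cos φ), giving ΔN = -268.378 + 36.429 + 23.077 = -208.87 m.
Horizontal magnitude = √(ΔE² + ΔN²) = √(585.80² + (-208.87)²) = 621.93 m.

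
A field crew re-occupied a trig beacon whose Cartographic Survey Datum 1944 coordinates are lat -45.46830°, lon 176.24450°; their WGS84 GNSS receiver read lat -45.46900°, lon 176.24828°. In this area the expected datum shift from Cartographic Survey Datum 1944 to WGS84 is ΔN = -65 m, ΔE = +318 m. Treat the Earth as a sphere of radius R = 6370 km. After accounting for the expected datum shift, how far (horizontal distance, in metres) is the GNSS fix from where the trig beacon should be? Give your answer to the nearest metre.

27 m

Observed coordinate differences: Δφ = -0.00070°, Δλ = +0.00378°.
Converting to metres (1° lat = 111177 m, cos φ = 0.701304): observed ΔN = -77.8 m, observed ΔE = 294.7 m.
Subtracting the expected shift leaves a residual of -77.8 − (-65) = -12.8 m north and 294.7 − (318) = -23.3 m east.
Residual distance = √((-12.8)² + (-23.3)²) = 26.6 m.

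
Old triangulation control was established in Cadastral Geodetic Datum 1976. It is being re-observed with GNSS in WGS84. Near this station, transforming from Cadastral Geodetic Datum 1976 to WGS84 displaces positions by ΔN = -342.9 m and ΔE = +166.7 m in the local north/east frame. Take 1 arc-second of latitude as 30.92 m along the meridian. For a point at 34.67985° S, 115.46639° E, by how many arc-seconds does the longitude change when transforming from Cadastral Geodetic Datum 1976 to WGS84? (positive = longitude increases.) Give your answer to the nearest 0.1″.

At latitude -34.67985°, cos φ = 0.822344.
1″ of longitude at this latitude = 30.92 × cos φ = 25.4269 m, so Δλ = 166.7 / 25.4269 = 6.556″.

Δλ = 6.6″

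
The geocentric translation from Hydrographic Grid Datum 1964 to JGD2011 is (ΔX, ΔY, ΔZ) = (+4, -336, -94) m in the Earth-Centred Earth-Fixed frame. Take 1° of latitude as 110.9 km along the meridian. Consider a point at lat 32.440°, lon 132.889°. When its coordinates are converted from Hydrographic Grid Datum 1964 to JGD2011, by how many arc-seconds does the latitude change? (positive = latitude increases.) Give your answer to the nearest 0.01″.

Δφ = 1.76″

sin φ = 0.536416, cos φ = 0.843954, sin λ = 0.732674, cos λ = -0.680580.
North component: ΔN = −sin φ cos λ·ΔX − sin φ sin λ·ΔY + cos φ·ΔZ = −(0.536416)(-0.680580)(4) − (0.536416)(0.732674)(-336) + (0.843954)(-94) = 54.18 m.
1° of latitude spans 110900 m, so Δφ = 54.18 / 110900 × 3600 = 1.759″.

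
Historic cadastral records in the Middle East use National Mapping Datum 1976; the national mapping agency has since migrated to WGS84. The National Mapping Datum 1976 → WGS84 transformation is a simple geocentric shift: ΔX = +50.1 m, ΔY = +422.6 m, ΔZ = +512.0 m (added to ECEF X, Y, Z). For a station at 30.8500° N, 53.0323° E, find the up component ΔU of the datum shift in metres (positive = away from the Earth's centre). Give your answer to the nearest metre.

ΔU = 578 m

At φ = 30.8500°, λ = 53.0323°: sin φ = 0.512792, cos φ = 0.858513, sin λ = 0.798975, cos λ = 0.601365.
ΔU = cos φ cos λ·ΔX + cos φ sin λ·ΔY + sin φ·ΔZ = (0.858513)(0.601365)(50.1) + (0.858513)(0.798975)(422.6) + (0.512792)(512.0) = 578.29 m.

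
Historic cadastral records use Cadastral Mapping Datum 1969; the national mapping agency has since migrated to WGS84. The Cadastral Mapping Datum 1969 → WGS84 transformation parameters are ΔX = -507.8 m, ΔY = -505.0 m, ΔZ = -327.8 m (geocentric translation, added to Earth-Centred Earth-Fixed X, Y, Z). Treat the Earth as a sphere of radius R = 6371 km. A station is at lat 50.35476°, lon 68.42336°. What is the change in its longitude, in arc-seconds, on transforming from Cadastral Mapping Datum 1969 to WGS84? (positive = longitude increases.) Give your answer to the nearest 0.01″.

Δλ = 14.54″

sin φ = 0.770010, cos φ = 0.638032, sin λ = 0.929926, cos λ = 0.367745.
East component: ΔE = −sin λ·ΔX + cos λ·ΔY = −(0.929926)(-507.8) + (0.367745)(-505.0) = 286.51 m.
1° of latitude spans πR/180 = 111195 m; at latitude φ, 1° of longitude spans that × cos φ = 70945.9 m, so Δλ = 286.51 / 70945.9 × 3600 = 14.538″.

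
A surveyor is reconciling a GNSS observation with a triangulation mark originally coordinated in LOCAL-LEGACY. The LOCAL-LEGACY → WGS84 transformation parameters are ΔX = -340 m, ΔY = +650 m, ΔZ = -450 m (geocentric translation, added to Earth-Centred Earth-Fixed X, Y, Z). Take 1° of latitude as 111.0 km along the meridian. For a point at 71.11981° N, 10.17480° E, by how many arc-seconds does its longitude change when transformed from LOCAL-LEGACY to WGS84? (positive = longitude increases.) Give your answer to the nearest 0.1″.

Δλ = 70.1″

sin φ = 0.946197, cos φ = 0.323590, sin λ = 0.176652, cos λ = 0.984273.
East component: ΔE = −sin λ·ΔX + cos λ·ΔY = −(0.176652)(-340) + (0.984273)(650) = 699.84 m.
1° of latitude spans 111000 m; at latitude φ, 1° of longitude spans that × cos φ = 35918.5 m, so Δλ = 699.84 / 35918.5 × 3600 = 70.143″.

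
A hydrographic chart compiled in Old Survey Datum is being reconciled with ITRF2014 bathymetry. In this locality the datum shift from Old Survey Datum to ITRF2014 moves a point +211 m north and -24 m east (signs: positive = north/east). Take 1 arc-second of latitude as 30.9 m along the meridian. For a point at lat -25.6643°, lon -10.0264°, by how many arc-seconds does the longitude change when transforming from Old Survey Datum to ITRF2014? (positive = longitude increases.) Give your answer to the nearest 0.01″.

Δλ = -0.86″

At latitude -25.6643°, cos φ = 0.901347.
1″ of longitude at this latitude = 30.90 × cos φ = 27.8516 m, so Δλ = -24.0 / 27.8516 = -0.862″.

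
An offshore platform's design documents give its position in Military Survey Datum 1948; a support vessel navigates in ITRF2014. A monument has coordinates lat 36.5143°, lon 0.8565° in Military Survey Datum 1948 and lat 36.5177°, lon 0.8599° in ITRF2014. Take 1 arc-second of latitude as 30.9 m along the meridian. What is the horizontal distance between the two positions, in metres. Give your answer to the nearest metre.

485 m

Δφ = 36.5177° − 36.5143° = +0.0034°; Δλ = 0.8599° − 0.8565° = +0.0034°.
1° of latitude = 3600 × 30.90 = 111240 m.
ΔN = Δφ × 111240 = 378.2 m; ΔE = Δλ × 111240 × cos(36.5143°) = +0.0034 × 111240 × 0.803708 = 304.0 m.
Distance = √(ΔE² + ΔN²) = √(304.0² + 378.2²) = 485.2 m.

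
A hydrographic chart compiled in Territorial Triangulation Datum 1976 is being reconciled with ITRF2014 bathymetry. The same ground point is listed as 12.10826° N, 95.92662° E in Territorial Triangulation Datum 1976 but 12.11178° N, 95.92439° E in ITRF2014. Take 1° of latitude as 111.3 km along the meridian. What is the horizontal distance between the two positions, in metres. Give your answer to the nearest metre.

461 m

Δφ = 12.11178° − 12.10826° = +0.00352°; Δλ = 95.92439° − 95.92662° = -0.00223°.
ΔN = Δφ × 111300 = 391.8 m; ΔE = Δλ × 111300 × cos(12.10826°) = -0.00223 × 111300 × 0.977753 = -242.7 m.
Distance = √(ΔE² + ΔN²) = √((-242.7)² + 391.8²) = 460.8 m.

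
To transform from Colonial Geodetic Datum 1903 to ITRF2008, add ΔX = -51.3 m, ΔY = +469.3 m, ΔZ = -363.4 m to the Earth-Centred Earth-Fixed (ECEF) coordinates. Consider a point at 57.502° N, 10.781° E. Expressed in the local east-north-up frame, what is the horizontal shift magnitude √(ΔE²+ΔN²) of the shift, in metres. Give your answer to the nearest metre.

The local east axis at (φ, λ) is (−sin λ, cos λ, 0), so ΔE = −sin(10.781°)·(-51.3) + cos(10.781°)·469.3 = 470.61 m.
The local north axis is (−sin φ cos λ, −sin φ sin λ, cos φ), giving ΔN = 42.503 − 74.039 − 195.244 = -226.78 m.
Horizontal magnitude = √(ΔE² + ΔN²) = √(470.61² + (-226.78)²) = 522.40 m.

522 m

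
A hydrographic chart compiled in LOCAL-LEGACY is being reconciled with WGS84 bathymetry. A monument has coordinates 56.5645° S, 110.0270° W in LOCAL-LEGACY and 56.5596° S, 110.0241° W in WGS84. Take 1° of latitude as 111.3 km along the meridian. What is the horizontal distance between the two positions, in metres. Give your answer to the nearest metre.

574 m

Δφ = -56.5596° − -56.5645° = +0.0049°; Δλ = -110.0241° − -110.0270° = +0.0029°.
ΔN = Δφ × 111300 = 545.4 m; ΔE = Δλ × 111300 × cos(-56.5645°) = +0.0029 × 111300 × 0.550998 = 177.8 m.
Distance = √(ΔE² + ΔN²) = √(177.8² + 545.4²) = 573.6 m.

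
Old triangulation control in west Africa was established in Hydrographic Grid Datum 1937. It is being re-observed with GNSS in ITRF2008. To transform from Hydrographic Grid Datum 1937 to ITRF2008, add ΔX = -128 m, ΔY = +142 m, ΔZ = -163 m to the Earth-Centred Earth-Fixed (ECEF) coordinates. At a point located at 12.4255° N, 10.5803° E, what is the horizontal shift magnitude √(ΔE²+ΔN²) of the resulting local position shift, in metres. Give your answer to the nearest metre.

213 m

The local east axis at (φ, λ) is (−sin λ, cos λ, 0), so ΔE = −sin(10.5803°)·(-128) + cos(10.5803°)·142 = 163.09 m.
The local north axis is (−sin φ cos λ, −sin φ sin λ, cos φ), giving ΔN = 27.074 − 5.610 − 159.182 = -137.72 m.
Horizontal magnitude = √(ΔE² + ΔN²) = √(163.09² + (-137.72)²) = 213.46 m.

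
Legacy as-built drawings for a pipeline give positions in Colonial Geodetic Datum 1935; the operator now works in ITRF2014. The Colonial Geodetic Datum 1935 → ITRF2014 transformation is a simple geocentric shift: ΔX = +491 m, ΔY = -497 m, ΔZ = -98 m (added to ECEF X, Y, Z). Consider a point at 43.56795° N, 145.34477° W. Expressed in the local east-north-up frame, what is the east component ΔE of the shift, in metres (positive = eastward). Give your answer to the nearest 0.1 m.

ΔE = 688.0 m

At φ = 43.56795°, λ = -145.34477°: sin φ = 0.689214, cos φ = 0.724558, sin λ = -0.568637, cos λ = -0.822589.
ΔE = −sin λ·ΔX + cos λ·ΔY = −(-0.568637)·(491) + (-0.822589)·(-497) = 688.03 m.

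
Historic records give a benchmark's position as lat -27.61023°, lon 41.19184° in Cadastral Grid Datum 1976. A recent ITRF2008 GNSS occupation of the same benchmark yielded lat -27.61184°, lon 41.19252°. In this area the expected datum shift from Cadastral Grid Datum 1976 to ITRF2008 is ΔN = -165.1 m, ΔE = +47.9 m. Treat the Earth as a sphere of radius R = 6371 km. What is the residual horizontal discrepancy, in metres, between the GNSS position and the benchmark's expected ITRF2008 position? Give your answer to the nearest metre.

24 m

Observed coordinate differences: Δφ = -0.00161°, Δλ = +0.00068°.
Converting to metres (1° lat = 111195 m, cos φ = 0.886121): observed ΔN = -179.0 m, observed ΔE = 67.0 m.
Subtracting the expected shift leaves a residual of -179.0 − (-165.1) = -13.9 m north and 67.0 − (47.9) = 19.1 m east.
Residual distance = √((-13.9)² + 19.1²) = 23.6 m.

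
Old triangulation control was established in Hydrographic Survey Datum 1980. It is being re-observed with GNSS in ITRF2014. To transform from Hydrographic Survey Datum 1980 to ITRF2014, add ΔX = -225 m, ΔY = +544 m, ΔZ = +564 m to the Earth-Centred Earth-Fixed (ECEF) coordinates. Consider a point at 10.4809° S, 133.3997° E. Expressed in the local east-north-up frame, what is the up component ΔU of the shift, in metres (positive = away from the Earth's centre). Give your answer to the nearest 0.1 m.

ΔU = 438.1 m

At φ = -10.4809°, λ = 133.3997°: sin φ = -0.181908, cos φ = 0.983316, sin λ = 0.726578, cos λ = -0.687084.
ΔU = cos φ cos λ·ΔX + cos φ sin λ·ΔY + sin φ·ΔZ = (0.983316)(-0.687084)(-225) + (0.983316)(0.726578)(544) + (-0.181908)(564) = 438.08 m.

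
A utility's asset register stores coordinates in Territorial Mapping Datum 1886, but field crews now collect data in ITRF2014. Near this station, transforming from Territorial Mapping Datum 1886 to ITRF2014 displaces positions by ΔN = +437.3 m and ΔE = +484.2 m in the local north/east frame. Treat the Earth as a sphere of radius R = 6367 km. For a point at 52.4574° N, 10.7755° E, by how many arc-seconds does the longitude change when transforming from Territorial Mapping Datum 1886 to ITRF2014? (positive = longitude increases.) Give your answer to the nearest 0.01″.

Δλ = 25.74″

At latitude 52.4574°, cos φ = 0.609351.
One radian of longitude at latitude φ spans R cos φ, so Δλ = ΔE / (R cos φ) = 484.2 / (6367000 × 0.609351) = 1.2480e-04 rad = 25.742″.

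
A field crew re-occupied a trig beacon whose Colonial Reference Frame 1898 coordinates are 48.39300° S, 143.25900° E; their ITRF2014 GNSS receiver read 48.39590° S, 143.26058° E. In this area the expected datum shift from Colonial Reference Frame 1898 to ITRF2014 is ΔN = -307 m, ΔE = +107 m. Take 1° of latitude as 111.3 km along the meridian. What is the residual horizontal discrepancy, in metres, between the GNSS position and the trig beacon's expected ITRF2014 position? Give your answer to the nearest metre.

19 m

Observed coordinate differences: Δφ = -0.00290°, Δλ = +0.00158°.
Converting to metres (1° lat = 111300 m, cos φ = 0.664018): observed ΔN = -322.8 m, observed ΔE = 116.8 m.
Subtracting the expected shift leaves a residual of -322.8 − (-307) = -15.8 m north and 116.8 − (107) = 9.8 m east.
Residual distance = √((-15.8)² + 9.8²) = 18.6 m.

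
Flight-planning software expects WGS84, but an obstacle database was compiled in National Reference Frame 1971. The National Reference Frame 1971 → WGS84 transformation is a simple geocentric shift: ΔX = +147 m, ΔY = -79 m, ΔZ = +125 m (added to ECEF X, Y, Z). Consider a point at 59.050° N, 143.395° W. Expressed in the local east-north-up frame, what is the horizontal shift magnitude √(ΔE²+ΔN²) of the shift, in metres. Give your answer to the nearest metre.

At φ = 59.050°, λ = -143.395°: sin φ = 0.857616, cos φ = 0.514290, sin λ = -0.596295, cos λ = -0.802765.
ΔE = −sin λ·ΔX + cos λ·ΔY = −(-0.596295)·(147) + (-0.802765)·(-79) = 151.07 m.
ΔN = −sin φ cos λ·ΔX − sin φ sin λ·ΔY + cos φ·ΔZ = −(0.857616)(-0.802765)(147) − (0.857616)(-0.596295)(-79) + (0.514290)(125) = 125.09 m.
Horizontal magnitude = √(ΔE² + ΔN²) = √(151.07² + 125.09²) = 196.14 m.

196 m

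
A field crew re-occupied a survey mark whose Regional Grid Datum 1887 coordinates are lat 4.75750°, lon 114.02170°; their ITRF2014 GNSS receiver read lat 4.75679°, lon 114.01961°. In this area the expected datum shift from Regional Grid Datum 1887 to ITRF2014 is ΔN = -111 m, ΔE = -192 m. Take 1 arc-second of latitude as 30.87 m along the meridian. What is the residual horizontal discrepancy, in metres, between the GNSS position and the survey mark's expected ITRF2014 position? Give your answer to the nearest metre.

51 m

Observed coordinate differences: Δφ = -0.00071°, Δλ = -0.00209°.
Converting to metres (1° lat = 111132 m, cos φ = 0.996555): observed ΔN = -78.9 m, observed ΔE = -231.5 m.
Subtracting the expected shift leaves a residual of -78.9 − (-111) = 32.1 m north and -231.5 − (-192) = -39.5 m east.
Residual distance = √(32.1² + (-39.5)²) = 50.9 m.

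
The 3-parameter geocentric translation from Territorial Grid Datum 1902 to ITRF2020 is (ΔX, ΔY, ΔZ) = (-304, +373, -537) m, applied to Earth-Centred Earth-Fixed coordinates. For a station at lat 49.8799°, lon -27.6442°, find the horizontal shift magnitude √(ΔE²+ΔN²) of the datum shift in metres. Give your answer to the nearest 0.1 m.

189.5 m

The local east axis at (φ, λ) is (−sin λ, cos λ, 0), so ΔE = −sin(-27.6442°)·(-304) + cos(-27.6442°)·373 = 189.37 m.
The local north axis is (−sin φ cos λ, −sin φ sin λ, cos φ), giving ΔN = 205.930 + 132.342 − 346.038 = -7.77 m.
Horizontal magnitude = √(ΔE² + ΔN²) = √(189.37² + (-7.77)²) = 189.53 m.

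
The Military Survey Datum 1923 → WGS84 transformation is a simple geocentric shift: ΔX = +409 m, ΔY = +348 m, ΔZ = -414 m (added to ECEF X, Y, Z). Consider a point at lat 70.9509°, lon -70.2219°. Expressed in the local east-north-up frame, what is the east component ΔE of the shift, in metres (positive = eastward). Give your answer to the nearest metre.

ΔE = 503 m

The local east axis at (φ, λ) is (−sin λ, cos λ, 0), so ΔE = −sin(-70.2219°)·409 + cos(-70.2219°)·348 = 502.63 m.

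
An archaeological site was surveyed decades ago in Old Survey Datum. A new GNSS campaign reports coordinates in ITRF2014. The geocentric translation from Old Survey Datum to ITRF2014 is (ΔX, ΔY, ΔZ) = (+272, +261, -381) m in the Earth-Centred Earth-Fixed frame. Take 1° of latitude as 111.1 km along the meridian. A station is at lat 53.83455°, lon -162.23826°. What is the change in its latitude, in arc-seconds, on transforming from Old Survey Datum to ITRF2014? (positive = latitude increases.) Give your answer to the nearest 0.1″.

Δφ = 1.6″

sin φ = 0.807316, cos φ = 0.590119, sin λ = -0.305059, cos λ = -0.952333.
North component: ΔN = −sin φ cos λ·ΔX − sin φ sin λ·ΔY + cos φ·ΔZ = −(0.807316)(-0.952333)(272) − (0.807316)(-0.305059)(261) + (0.590119)(-381) = 48.57 m.
1° of latitude spans 111100 m, so Δφ = 48.57 / 111100 × 3600 = 1.574″.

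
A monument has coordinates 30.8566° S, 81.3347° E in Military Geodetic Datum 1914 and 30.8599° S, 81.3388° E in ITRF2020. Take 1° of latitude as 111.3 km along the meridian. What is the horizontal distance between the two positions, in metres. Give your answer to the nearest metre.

Δφ = -30.8599° − -30.8566° = -0.0033°; Δλ = 81.3388° − 81.3347° = +0.0041°.
ΔN = Δφ × 111300 = -367.3 m; ΔE = Δλ × 111300 × cos(-30.8566°) = +0.0041 × 111300 × 0.858454 = 391.7 m.
Distance = √(ΔE² + ΔN²) = √(391.7² + (-367.3)²) = 537.0 m.

537 m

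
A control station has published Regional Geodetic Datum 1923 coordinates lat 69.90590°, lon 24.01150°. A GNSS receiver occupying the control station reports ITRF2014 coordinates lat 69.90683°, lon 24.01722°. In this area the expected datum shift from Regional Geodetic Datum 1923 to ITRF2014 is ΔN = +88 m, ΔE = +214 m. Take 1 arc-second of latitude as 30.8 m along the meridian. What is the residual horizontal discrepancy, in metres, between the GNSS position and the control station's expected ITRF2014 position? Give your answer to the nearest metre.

16 m

Observed coordinate differences: Δφ = +0.00093°, Δλ = +0.00572°.
Converting to metres (1° lat = 110880 m, cos φ = 0.343563): observed ΔN = 103.1 m, observed ΔE = 217.9 m.
Subtracting the expected shift leaves a residual of 103.1 − (88) = 15.1 m north and 217.9 − (214) = 3.9 m east.
Residual distance = √(15.1² + 3.9²) = 15.6 m.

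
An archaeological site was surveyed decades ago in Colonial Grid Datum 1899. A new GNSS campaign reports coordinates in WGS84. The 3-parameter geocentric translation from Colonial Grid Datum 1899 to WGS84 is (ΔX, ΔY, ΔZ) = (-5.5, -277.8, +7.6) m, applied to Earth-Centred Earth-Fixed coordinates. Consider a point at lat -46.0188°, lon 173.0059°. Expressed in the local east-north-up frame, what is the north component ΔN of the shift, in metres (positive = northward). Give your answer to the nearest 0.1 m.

ΔN = -15.1 m

At φ = -46.0188°, λ = 173.0059°: sin φ = -0.719568, cos φ = 0.694422, sin λ = 0.121767, cos λ = -0.992559.
ΔN = −sin φ cos λ·ΔX − sin φ sin λ·ΔY + cos φ·ΔZ = −(-0.719568)(-0.992559)(-5.5) − (-0.719568)(0.121767)(-277.8) + (0.694422)(7.6) = -15.13 m.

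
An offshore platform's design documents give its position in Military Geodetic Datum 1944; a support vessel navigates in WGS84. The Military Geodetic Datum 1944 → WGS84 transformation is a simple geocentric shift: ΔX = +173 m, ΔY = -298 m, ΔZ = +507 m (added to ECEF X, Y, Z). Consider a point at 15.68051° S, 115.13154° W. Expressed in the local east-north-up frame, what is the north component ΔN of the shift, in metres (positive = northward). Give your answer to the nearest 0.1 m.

ΔN = 541.2 m

At φ = -15.68051°, λ = -115.13154°: sin φ = -0.270273, cos φ = 0.962784, sin λ = -0.905335, cos λ = -0.424698.
ΔN = −sin φ cos λ·ΔX − sin φ sin λ·ΔY + cos φ·ΔZ = −(-0.270273)(-0.424698)(173) − (-0.270273)(-0.905335)(-298) + (0.962784)(507) = 541.19 m.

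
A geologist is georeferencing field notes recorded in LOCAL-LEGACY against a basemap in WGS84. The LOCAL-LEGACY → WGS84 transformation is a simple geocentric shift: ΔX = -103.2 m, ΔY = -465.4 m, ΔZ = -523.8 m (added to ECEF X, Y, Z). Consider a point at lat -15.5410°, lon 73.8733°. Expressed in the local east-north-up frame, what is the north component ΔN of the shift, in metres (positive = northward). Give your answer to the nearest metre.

ΔN = -632 m

The local north axis is (−sin φ cos λ, −sin φ sin λ, cos φ), giving ΔN = -7.680 − 119.787 − 504.649 = -632.12 m.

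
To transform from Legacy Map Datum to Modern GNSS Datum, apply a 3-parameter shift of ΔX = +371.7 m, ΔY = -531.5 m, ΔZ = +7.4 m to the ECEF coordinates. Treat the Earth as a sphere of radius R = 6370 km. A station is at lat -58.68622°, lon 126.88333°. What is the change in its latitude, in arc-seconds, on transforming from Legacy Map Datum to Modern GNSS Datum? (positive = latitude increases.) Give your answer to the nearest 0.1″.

sin φ = -0.854334, cos φ = 0.519725, sin λ = 0.799859, cos λ = -0.600188.
North component: ΔN = −sin φ cos λ·ΔX − sin φ sin λ·ΔY + cos φ·ΔZ = −(-0.854334)(-0.600188)(371.7) − (-0.854334)(0.799859)(-531.5) + (0.519725)(7.4) = -549.95 m.
1° of latitude spans πR/180 = 111177 m, so Δφ = -549.95 / 111177 × 3600 = -17.808″.

Δφ = -17.8″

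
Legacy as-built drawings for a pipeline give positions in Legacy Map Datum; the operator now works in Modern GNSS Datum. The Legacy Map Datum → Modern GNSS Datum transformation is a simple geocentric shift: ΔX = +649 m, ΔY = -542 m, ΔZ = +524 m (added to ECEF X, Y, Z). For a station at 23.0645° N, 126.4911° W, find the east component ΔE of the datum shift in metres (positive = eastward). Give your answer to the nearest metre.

ΔE = 844 m

At φ = 23.0645°, λ = -126.4911°: sin φ = 0.391767, cos φ = 0.920064, sin λ = -0.803949, cos λ = -0.594698.
ΔE = −sin λ·ΔX + cos λ·ΔY = −(-0.803949)·(649) + (-0.594698)·(-542) = 844.09 m.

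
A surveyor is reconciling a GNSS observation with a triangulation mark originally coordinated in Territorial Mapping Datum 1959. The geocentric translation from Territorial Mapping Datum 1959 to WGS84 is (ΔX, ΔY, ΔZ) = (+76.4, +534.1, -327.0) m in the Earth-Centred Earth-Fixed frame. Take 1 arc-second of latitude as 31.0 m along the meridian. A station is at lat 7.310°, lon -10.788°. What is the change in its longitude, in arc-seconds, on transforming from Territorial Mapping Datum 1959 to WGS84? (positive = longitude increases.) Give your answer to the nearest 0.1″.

sin φ = 0.127238, cos φ = 0.991872, sin λ = -0.187176, cos λ = 0.982326.
East component: ΔE = −sin λ·ΔX + cos λ·ΔY = −(-0.187176)(76.4) + (0.982326)(534.1) = 538.96 m.
1° of latitude spans 3600 × 31.00 = 111600 m; at latitude φ, 1° of longitude spans that × cos φ = 110692.9 m, so Δλ = 538.96 / 110692.9 × 3600 = 17.528″.

Δλ = 17.5″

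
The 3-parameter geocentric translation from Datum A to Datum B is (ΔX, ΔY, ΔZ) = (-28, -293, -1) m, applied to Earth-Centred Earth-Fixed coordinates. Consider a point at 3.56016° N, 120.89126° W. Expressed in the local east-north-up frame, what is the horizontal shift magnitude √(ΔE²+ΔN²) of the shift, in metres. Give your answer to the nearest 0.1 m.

The local east axis at (φ, λ) is (−sin λ, cos λ, 0), so ΔE = −sin(-120.89126°)·(-28) + cos(-120.89126°)·(-293) = 126.40 m.
The local north axis is (−sin φ cos λ, −sin φ sin λ, cos φ), giving ΔN = -0.893 − 15.613 − 0.998 = -17.50 m.
Horizontal magnitude = √(ΔE² + ΔN²) = √(126.40² + (-17.50)²) = 127.61 m.

127.6 m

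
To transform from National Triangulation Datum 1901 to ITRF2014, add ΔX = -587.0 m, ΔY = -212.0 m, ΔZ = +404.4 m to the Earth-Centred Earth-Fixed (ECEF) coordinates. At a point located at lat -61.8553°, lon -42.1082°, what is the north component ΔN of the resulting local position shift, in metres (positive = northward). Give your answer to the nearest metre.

At φ = -61.8553°, λ = -42.1082°: sin φ = -0.881759, cos φ = 0.471700, sin λ = -0.670533, cos λ = 0.741880.
ΔN = −sin φ cos λ·ΔX − sin φ sin λ·ΔY + cos φ·ΔZ = −(-0.881759)(0.741880)(-587.0) − (-0.881759)(-0.670533)(-212.0) + (0.471700)(404.4) = -67.89 m.

ΔN = -68 m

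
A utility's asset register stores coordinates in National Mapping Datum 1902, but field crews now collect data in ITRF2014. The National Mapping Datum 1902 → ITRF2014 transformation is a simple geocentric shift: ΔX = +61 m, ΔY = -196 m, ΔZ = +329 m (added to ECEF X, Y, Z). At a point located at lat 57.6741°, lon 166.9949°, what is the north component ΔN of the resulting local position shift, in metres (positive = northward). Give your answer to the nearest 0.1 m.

The local north axis is (−sin φ cos λ, −sin φ sin λ, cos φ), giving ΔN = 50.224 + 37.272 + 175.928 = 263.42 m.

ΔN = 263.4 m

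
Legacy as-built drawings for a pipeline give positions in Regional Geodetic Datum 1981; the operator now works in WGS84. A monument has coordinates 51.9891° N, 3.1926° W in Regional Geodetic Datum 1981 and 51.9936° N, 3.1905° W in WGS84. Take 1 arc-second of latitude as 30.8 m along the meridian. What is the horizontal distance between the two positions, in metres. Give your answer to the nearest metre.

519 m

Δφ = 51.9936° − 51.9891° = +0.0045°; Δλ = -3.1905° − -3.1926° = +0.0021°.
1° of latitude = 3600 × 30.80 = 110880 m.
ΔN = Δφ × 110880 = 499.0 m; ΔE = Δλ × 110880 × cos(51.9891°) = +0.0021 × 110880 × 0.615811 = 143.4 m.
Distance = √(ΔE² + ΔN²) = √(143.4² + 499.0²) = 519.2 m.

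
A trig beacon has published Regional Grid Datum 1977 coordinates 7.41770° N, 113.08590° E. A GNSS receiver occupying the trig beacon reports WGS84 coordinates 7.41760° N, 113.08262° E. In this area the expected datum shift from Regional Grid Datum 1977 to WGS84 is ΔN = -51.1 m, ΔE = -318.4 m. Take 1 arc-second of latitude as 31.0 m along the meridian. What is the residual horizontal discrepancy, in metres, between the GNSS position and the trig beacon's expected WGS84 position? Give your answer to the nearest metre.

60 m

Observed coordinate differences: Δφ = -0.00010°, Δλ = -0.00328°.
Converting to metres (1° lat = 111600 m, cos φ = 0.991631): observed ΔN = -11.2 m, observed ΔE = -363.0 m.
Subtracting the expected shift leaves a residual of -11.2 − (-51.1) = 39.9 m north and -363.0 − (-318.4) = -44.6 m east.
Residual distance = √(39.9² + (-44.6)²) = 59.9 m.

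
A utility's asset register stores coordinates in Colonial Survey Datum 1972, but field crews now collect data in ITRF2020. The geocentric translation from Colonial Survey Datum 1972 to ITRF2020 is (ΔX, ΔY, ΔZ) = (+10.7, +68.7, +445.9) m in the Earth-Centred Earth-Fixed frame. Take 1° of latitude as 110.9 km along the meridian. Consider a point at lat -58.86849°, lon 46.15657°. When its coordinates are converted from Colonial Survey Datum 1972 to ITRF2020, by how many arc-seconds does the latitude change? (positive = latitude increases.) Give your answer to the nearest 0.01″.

Δφ = 9.07″

sin φ = -0.855983, cos φ = 0.517004, sin λ = 0.721235, cos λ = 0.692690.
North component: ΔN = −sin φ cos λ·ΔX − sin φ sin λ·ΔY + cos φ·ΔZ = −(-0.855983)(0.692690)(10.7) − (-0.855983)(0.721235)(68.7) + (0.517004)(445.9) = 279.29 m.
1° of latitude spans 110900 m, so Δφ = 279.29 / 110900 × 3600 = 9.066″.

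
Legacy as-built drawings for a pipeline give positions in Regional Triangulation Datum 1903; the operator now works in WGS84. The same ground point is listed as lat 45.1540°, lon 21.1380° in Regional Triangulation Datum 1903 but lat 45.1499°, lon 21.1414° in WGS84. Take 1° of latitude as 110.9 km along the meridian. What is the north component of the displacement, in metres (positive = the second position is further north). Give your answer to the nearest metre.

Δφ = 45.1499° − 45.1540° = -0.0041°; Δλ = 21.1414° − 21.1380° = +0.0034°.
ΔN = Δφ × 110900 = -454.7 m; ΔE = Δλ × 110900 × cos(45.1540°) = +0.0034 × 110900 × 0.705204 = 265.9 m.

ΔN = -455 m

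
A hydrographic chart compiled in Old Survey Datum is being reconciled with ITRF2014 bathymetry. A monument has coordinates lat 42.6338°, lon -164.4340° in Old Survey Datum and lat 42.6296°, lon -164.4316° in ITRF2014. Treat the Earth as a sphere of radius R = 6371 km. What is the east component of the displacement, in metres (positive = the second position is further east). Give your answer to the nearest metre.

ΔE = 196 m

Δφ = 42.6296° − 42.6338° = -0.0042°; Δλ = -164.4316° − -164.4340° = +0.0024°.
1° along a meridian = πR/180 = 111195 m.
ΔN = Δφ × 111195 = -467.0 m; ΔE = Δλ × 111195 × cos(42.6338°) = +0.0024 × 111195 × 0.735698 = 196.3 m.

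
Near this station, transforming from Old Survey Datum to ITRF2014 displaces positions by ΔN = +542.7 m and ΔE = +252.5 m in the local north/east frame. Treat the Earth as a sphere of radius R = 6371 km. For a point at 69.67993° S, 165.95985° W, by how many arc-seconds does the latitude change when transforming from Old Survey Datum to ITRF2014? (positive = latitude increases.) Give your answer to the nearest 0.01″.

Δφ = 17.57″

On a sphere of radius R, 1 rad of latitude = R, so Δφ = ΔN / R = 542.7 / 6371000 = 8.5183e-05 rad = 17.570″.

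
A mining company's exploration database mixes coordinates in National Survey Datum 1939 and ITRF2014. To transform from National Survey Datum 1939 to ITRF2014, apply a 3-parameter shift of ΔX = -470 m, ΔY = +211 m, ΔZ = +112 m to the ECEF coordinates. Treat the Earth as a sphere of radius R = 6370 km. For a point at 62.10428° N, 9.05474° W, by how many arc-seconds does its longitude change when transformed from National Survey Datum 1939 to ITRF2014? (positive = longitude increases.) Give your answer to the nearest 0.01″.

sin φ = 0.883801, cos φ = 0.467864, sin λ = -0.157378, cos λ = 0.987538.
East component: ΔE = −sin λ·ΔX + cos λ·ΔY = −(-0.157378)(-470) + (0.987538)(211) = 134.40 m.
1° of latitude spans πR/180 = 111177 m; at latitude φ, 1° of longitude spans that × cos φ = 52015.9 m, so Δλ = 134.40 / 52015.9 × 3600 = 9.302″.

Δλ = 9.30″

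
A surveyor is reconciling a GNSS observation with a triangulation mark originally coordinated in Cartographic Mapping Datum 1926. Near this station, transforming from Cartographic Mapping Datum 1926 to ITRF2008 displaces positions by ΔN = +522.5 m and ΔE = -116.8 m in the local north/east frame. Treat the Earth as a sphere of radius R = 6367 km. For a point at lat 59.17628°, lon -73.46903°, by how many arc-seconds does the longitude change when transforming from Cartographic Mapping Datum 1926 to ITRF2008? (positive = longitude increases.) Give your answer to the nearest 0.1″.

Δλ = -7.4″

At latitude 59.17628°, cos φ = 0.512398.
One radian of longitude at latitude φ spans R cos φ, so Δλ = ΔE / (R cos φ) = -116.8 / (6367000 × 0.512398) = -3.5801e-05 rad = -7.385″.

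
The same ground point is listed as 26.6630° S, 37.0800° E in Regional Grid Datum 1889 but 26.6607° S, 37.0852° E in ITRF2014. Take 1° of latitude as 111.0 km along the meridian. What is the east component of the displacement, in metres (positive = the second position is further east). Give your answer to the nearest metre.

ΔE = 516 m

Δφ = -26.6607° − -26.6630° = +0.0023°; Δλ = 37.0852° − 37.0800° = +0.0052°.
ΔN = Δφ × 111000 = 255.3 m; ΔE = Δλ × 111000 × cos(-26.6630°) = +0.0052 × 111000 × 0.893661 = 515.8 m.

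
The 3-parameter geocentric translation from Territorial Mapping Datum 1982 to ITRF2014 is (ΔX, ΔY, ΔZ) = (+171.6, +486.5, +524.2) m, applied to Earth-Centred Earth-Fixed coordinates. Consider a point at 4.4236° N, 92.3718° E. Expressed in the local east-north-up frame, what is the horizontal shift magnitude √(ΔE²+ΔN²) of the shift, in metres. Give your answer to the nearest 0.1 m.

At φ = 4.4236°, λ = 92.3718°: sin φ = 0.077130, cos φ = 0.997021, sin λ = 0.999143, cos λ = -0.041384.
ΔE = −sin λ·ΔX + cos λ·ΔY = −(0.999143)·(171.6) + (-0.041384)·(486.5) = -191.59 m.
ΔN = −sin φ cos λ·ΔX − sin φ sin λ·ΔY + cos φ·ΔZ = −(0.077130)(-0.041384)(171.6) − (0.077130)(0.999143)(486.5) + (0.997021)(524.2) = 485.69 m.
Horizontal magnitude = √(ΔE² + ΔN²) = √((-191.59)² + 485.69²) = 522.12 m.

522.1 m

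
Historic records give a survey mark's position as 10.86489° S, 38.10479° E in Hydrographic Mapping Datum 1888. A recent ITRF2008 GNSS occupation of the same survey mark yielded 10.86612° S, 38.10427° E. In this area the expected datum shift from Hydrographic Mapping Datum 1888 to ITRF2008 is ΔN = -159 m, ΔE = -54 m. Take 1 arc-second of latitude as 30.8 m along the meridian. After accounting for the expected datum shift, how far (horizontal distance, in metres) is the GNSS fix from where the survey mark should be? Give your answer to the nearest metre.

Observed coordinate differences: Δφ = -0.00123°, Δλ = -0.00052°.
Converting to metres (1° lat = 110880 m, cos φ = 0.982074): observed ΔN = -136.4 m, observed ΔE = -56.6 m.
Subtracting the expected shift leaves a residual of -136.4 − (-159) = 22.6 m north and -56.6 − (-54) = -2.6 m east.
Residual distance = √(22.6² + (-2.6)²) = 22.8 m.

23 m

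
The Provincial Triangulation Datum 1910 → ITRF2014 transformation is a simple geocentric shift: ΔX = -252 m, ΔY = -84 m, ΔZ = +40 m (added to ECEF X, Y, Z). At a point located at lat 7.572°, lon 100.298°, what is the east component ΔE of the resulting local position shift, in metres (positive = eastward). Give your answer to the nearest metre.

ΔE = 263 m

At φ = 7.572°, λ = 100.298°: sin φ = 0.131772, cos φ = 0.991280, sin λ = 0.983891, cos λ = -0.178768.
ΔE = −sin λ·ΔX + cos λ·ΔY = −(0.983891)·(-252) + (-0.178768)·(-84) = 262.96 m.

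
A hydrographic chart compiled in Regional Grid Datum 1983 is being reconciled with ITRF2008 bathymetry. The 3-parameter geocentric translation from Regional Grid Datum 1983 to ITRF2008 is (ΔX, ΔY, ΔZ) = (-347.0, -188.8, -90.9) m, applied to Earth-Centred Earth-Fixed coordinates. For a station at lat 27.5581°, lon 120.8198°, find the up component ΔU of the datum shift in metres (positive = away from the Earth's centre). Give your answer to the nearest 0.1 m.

At φ = 27.5581°, λ = 120.8198°: sin φ = 0.462648, cos φ = 0.886542, sin λ = 0.858783, cos λ = -0.512340.
ΔU = cos φ cos λ·ΔX + cos φ sin λ·ΔY + sin φ·ΔZ = (0.886542)(-0.512340)(-347.0) + (0.886542)(0.858783)(-188.8) + (0.462648)(-90.9) = -28.19 m.

ΔU = -28.2 m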